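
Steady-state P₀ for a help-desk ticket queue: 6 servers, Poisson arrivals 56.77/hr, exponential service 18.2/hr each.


a = λ/μ = 56.77/18.2 = 3.1192; ρ = a/c = 0.5199
Σ_{k=0}^{5} a^k/k! (terms k=0..5) = 1.00000 + 3.11923 + 4.86480 + 5.05814 + 3.94438 + 2.46069 = 20.44724
Tail: a^6/(6!(1−ρ)) = 921.05388/(720·0.4801) = 2.66437
P₀ = 1/(20.44724 + 2.66437) = 1/23.11162 = 0.043268

Final: 0.043268


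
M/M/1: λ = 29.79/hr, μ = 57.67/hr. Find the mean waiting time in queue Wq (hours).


ρ = 29.79/57.67 = 0.5166
Wq = ρ/(μ−λ) = 0.5166/(57.67 − 29.79) = 0.5166/27.88 = 0.01853 hr

Final: 0.01853 hr


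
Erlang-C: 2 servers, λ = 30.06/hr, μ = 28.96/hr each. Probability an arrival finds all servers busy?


a = λ/μ = 1.0380; ρ = a/2 = 0.5190
P₀ = 0.316663 (from M/M/c formula)
C(c,a) = [a^c/(c!(1−ρ))]·P₀ = [1.07741/(2·0.4810)]·0.316663
= 1.11995·0.316663 = 0.354646

Final: 0.354646


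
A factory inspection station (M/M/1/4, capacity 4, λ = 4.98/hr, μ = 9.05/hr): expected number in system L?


ρ = 4.98/9.05 = 0.5503
L = ρ[1 − (K+1)ρ^K + Kρ^(K+1)] / [(1−ρ)(1−ρ^(K+1))]
Numerator: 0.5503·(1 − 5·0.091690 + 4·0.050455) = 0.409058
Denominator: (0.4497)·(0.949545) = 0.427033
L = 0.409058/0.427033 = 0.9579

Final: 0.9579


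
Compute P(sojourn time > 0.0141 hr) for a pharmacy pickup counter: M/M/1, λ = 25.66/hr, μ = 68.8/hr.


W ~ Exponential(μ−λ) for M/M/1.
μ − λ = 68.8 − 25.66 = 43.1400
P(W > t) = e^{−(μ−λ)t} = e^{−0.6083} = 0.544290

Final: 0.544290


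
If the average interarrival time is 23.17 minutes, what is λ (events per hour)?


λ = 1/(interarrival time) in consistent units.
1 hour = 60 min, so λ = 60/23.17 = 2.5896 per hour

Final: 2.5896 /hr


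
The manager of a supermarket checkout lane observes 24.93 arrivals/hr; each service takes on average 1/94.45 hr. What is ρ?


ρ = λ/μ = 24.93/94.45 = 0.2639

Final: 0.2639


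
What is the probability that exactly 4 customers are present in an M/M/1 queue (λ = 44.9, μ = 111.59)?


ρ = 44.9/111.59 = 0.4024
P_n = (1−ρ)·ρ^n = (1 − 0.4024)·0.4024^4 = 0.5976·0.026211 = 0.015665

Final: 0.015665


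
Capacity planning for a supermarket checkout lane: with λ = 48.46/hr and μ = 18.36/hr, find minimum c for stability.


Stability requires cμ > λ ⇔ c > λ/μ.
λ/μ = 48.46/18.36 = 2.6394
Minimum integer c = ⌊2.6394⌋ + 1 = 3
Check: 3·18.36 = 55.08 > 48.46, while 2·18.36 = 36.72 ≤ 48.46

Final: 3 servers


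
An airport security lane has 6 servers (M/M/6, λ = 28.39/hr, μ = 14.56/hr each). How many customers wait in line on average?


a = λ/μ = 1.9499; ρ = a/6 = 0.3250
P₀ = 0.142113
Lq = P₀·a^c·ρ / (c!·(1−ρ)²) = 0.142113·54.95714·0.3250/(720·0.45566)
= 0.007736

Final: 0.007736


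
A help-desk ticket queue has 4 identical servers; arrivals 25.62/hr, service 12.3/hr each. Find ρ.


ρ = λ/(cμ) = 25.62/(4·12.3) = 25.62/49.20 = 0.5207

Final: 0.5207


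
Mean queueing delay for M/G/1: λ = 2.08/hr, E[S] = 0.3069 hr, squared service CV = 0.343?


ρ = λ·E[S] = 2.08·0.3069 = 0.6384
E[S²] = E[S]²(1+C_s²) = 0.3069²·(1+0.343) = 0.126494
Wq = λ·E[S²]/(2(1−ρ)) = 2.08·0.126494/(2·0.3616) = 0.36376 hr

Final: 0.36376 hr


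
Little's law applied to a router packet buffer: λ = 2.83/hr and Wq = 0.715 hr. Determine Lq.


Lq = λWq = 2.83·0.715 = 2.0234

Final: 2.0234


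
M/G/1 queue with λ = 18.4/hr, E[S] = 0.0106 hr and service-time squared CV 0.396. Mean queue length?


ρ = λ·E[S] = 18.4·0.0106 = 0.1950
Lq = ρ²(1+C_s²)/(2(1−ρ)) = 0.03804·(1+0.396)/(2·0.8050)
= 0.03804·1.3960/1.6099 = 0.03299

Final: 0.03299


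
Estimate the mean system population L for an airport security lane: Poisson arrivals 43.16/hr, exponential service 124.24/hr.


ρ = λ/μ = 43.16/124.24 = 0.3474
L = ρ/(1−ρ) = 0.3474/(1 − 0.3474) = 0.3474/0.6526 = 0.5323

Final: 0.5323


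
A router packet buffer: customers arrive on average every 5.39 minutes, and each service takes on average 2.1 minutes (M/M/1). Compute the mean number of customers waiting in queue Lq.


λ = 60/5.39 = 11.1317 /hr
μ = 60/2.1 = 28.5714 /hr
ρ = λ/μ = 11.1317/28.5714 = 0.3896
Lq = ρ²/(1−ρ) = 0.1518/0.6104 = 0.2487

Final: 0.2487


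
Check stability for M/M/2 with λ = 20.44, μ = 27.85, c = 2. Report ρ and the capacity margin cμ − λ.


Total capacity cμ = 2·27.85 = 55.70/hr
ρ = λ/(cμ) = 20.44/55.70 = 0.3670
Stable ⇔ ρ < 1: YES
Spare capacity = cμ − λ = 55.70 − 20.44 = 35.26/hr

Final: ρ = 0.3670; stable; margin = 35.26/hr


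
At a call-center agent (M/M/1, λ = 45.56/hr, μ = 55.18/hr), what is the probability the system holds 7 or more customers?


ρ = 45.56/55.18 = 0.8257
P(N ≥ n) = ρ^n = 0.8257^7 = 0.261586

Final: 0.261586


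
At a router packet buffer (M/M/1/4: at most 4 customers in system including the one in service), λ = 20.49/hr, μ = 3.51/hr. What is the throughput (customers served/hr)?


ρ = 5.8376; P_K = (1−ρ)ρ^4/(1−ρ^5) = 0.828819
λ_eff = λ(1 − P_K) = 20.49·(1 − 0.828819) = 20.49·0.171181 = 3.5075 /hr

Final: 3.5075 /hr


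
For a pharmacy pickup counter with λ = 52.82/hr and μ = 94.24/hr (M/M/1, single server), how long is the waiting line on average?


ρ = 52.82/94.24 = 0.5605
Lq = ρ²/(1−ρ) = 0.3141/0.4395 = 0.7147

Final: 0.7147


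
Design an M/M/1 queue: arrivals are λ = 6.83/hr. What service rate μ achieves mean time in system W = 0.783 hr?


W = 1/(μ−λ) ⇒ μ − λ = 1/W = 1/0.783 = 1.2771
μ = λ + 1/W = 6.83 + 1.2771 = 8.1071 per hr

Final: 8.1071 /hr


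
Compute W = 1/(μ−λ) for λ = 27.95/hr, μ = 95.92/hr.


W = 1/(μ−λ) = 1/(95.92 − 27.95) = 1/67.97 = 0.01471 hr

Final: 0.01471 hr


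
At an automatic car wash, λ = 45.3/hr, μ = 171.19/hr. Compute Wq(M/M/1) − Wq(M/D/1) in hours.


ρ = 45.3/171.19 = 0.2646
Wq(M/M/1) = ρ/(μ−λ) = 0.2646/125.89 = 0.002102 hr
Wq(M/D/1) = ρ/(2(μ−λ)) = 0.001051 hr
Savings = 0.002102 − 0.001051 = 0.001051 hr

Final: 0.001051 hr


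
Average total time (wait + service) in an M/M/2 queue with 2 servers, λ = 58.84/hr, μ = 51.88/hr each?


a = 1.1342; ρ = 0.5671; P₀ = 0.276261
Lq = P₀·a^c·ρ/(c!(1−ρ)²) = 0.53760
Wq = Lq/λ = 0.53760/58.84 = 0.009137 hr
W = Wq + 1/μ = 0.009137 + 0.01928 = 0.02841 hr

Final: 0.02841 hr


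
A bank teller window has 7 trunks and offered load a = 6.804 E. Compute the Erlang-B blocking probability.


B(c,a) = (a^c/c!) / Σ_{k=0}^{c} a^k/k!
a^7/7! = 133.942869
Σ terms (k=0..7): 1.00000 + 6.80400 + 23.14721 + 52.49787 + 89.29887 + 121.51791 + 137.80131 + 133.94287 = 566.010030
B = 133.942869/566.010030 = 0.236644

Final: 0.236644


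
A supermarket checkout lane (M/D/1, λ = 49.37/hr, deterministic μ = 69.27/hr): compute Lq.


ρ = 49.37/69.27 = 0.7127
M/D/1: Lq = ρ²/(2(1−ρ)) = 0.5080/(2·0.2873) = 0.88409

Final: 0.88409


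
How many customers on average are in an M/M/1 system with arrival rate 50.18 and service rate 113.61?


ρ = λ/μ = 50.18/113.61 = 0.4417
L = ρ/(1−ρ) = 0.4417/(1 − 0.4417) = 0.4417/0.5583 = 0.7911

Final: 0.7911


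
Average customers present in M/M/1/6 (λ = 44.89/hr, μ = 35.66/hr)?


ρ = 44.89/35.66 = 1.2588
L = ρ[1 − (K+1)ρ^K + Kρ^(K+1)] / [(1−ρ)(1−ρ^(K+1))]
Numerator: 1.2588·(1 − 7·3.979327 + 6·5.009310) = 4.028984
Denominator: (-0.2588)·(-4.009310) = 1.037743
L = 4.028984/1.037743 = 3.8824

Final: 3.8824


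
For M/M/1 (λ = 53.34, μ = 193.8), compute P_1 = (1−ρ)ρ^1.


ρ = 53.34/193.8 = 0.2752
P_n = (1−ρ)·ρ^n = (1 − 0.2752)·0.2752^1 = 0.7248·0.275232 = 0.199479

Final: 0.199479


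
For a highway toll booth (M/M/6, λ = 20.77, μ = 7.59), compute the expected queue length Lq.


a = λ/μ = 2.7365; ρ = a/6 = 0.4561
P₀ = 0.064170
Lq = P₀·a^c·ρ / (c!·(1−ρ)²) = 0.064170·419.92171·0.4561/(720·0.29585)
= 0.05770

Final: 0.05770


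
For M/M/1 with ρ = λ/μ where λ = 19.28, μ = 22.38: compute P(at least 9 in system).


ρ = 19.28/22.38 = 0.8615
P(N ≥ n) = ρ^n = 0.8615^9 = 0.261350

Final: 0.261350


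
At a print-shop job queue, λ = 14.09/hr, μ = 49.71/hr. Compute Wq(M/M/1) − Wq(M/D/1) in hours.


ρ = 14.09/49.71 = 0.2834
Wq(M/M/1) = ρ/(μ−λ) = 0.2834/35.62 = 0.007957 hr
Wq(M/D/1) = ρ/(2(μ−λ)) = 0.003979 hr
Savings = 0.007957 − 0.003979 = 0.003979 hr

Final: 0.003979 hr


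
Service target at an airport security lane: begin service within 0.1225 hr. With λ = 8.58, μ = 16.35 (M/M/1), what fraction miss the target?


ρ = 8.58/16.35 = 0.5248
P(Wq > t) = ρ·e^{−(μ−λ)t} = 0.5248·e^{−0.9518}
= 0.5248·0.386036 = 0.202580

Final: 0.202580


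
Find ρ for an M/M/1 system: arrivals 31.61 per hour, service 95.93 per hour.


ρ = λ/μ = 31.61/95.93 = 0.3295

Final: 0.3295


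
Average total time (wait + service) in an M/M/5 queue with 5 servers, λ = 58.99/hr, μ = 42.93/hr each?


a = 1.3741; ρ = 0.2748; P₀ = 0.252817
Lq = P₀·a^c·ρ/(c!(1−ρ)²) = 0.005393
Wq = Lq/λ = 0.005393/58.99 = 0.00009143 hr
W = Wq + 1/μ = 0.00009143 + 0.02329 = 0.02339 hr

Final: 0.02339 hr


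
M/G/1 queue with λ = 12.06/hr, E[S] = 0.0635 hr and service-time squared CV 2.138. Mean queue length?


ρ = λ·E[S] = 12.06·0.0635 = 0.7658
Lq = ρ²(1+C_s²)/(2(1−ρ)) = 0.5865·(1+2.138)/(2·0.2342)
= 0.5865·3.1380/0.4684 = 3.92913

Final: 3.92913


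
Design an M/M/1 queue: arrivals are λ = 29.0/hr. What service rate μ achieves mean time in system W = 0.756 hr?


W = 1/(μ−λ) ⇒ μ − λ = 1/W = 1/0.756 = 1.3228
μ = λ + 1/W = 29.0 + 1.3228 = 30.3228 per hr

Final: 30.3228 /hr


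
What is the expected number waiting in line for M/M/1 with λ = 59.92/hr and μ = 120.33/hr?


ρ = 59.92/120.33 = 0.4980
Lq = ρ²/(1−ρ) = 0.2480/0.5020 = 0.4939

Final: 0.4939


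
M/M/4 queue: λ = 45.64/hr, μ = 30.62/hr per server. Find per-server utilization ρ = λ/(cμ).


ρ = λ/(cμ) = 45.64/(4·30.62) = 45.64/122.48 = 0.3726

Final: 0.3726


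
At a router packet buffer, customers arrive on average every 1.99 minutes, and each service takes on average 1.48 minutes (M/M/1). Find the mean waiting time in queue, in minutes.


λ = 60/1.99 = 30.1508 /hr
μ = 60/1.48 = 40.5405 /hr
ρ = λ/μ = 30.1508/40.5405 = 0.7437
Wq = ρ/(μ−λ) = 0.7437/(40.5405−30.1508) = 0.07158 hr
In minutes: 0.07158·60 = 4.295 min

Final: 4.295 min


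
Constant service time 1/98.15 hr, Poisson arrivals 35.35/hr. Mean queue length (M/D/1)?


ρ = 35.35/98.15 = 0.3602
M/D/1: Lq = ρ²/(2(1−ρ)) = 0.1297/(2·0.6398) = 0.10137

Final: 0.10137


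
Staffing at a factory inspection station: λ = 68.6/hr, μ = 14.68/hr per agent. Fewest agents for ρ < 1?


Stability requires cμ > λ ⇔ c > λ/μ.
λ/μ = 68.6/14.68 = 4.6730
Minimum integer c = ⌊4.6730⌋ + 1 = 5
Check: 5·14.68 = 73.40 > 68.6, while 4·14.68 = 58.72 ≤ 68.6

Final: 5 servers


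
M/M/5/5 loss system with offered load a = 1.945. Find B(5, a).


B(c,a) = (a^c/c!) / Σ_{k=0}^{c} a^k/k!
a^5/5! = 0.231962
Σ terms (k=0..5): 1.00000 + 1.94500 + 1.89151 + 1.22633 + 0.59630 + 0.23196 = 6.891108
B = 0.231962/6.891108 = 0.033661

Final: 0.033661


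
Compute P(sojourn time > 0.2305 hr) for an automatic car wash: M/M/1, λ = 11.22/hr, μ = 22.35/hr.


W ~ Exponential(μ−λ) for M/M/1.
μ − λ = 22.35 − 11.22 = 11.1300
P(W > t) = e^{−(μ−λ)t} = e^{−2.5655} = 0.076883

Final: 0.076883


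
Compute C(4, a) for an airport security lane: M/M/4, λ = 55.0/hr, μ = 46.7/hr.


a = λ/μ = 1.1777; ρ = a/4 = 0.2944
P₀ = 0.307019 (from M/M/c formula)
C(c,a) = [a^c/(c!(1−ρ))]·P₀ = [1.92390/(24·0.7056)]·0.307019
= 0.11361·0.307019 = 0.034882

Final: 0.034882


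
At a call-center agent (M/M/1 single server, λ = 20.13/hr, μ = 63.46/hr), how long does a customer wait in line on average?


ρ = 20.13/63.46 = 0.3172
Wq = ρ/(μ−λ) = 0.3172/(63.46 − 20.13) = 0.3172/43.33 = 0.007321 hr

Final: 0.007321 hr


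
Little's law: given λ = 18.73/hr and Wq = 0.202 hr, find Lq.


Lq = λWq = 18.73·0.202 = 3.7835

Final: 3.7835


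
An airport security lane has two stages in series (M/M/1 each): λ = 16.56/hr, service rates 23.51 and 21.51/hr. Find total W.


Each node sees arrival rate λ = 16.56/hr (tandem ⇒ throughput preserved).
W₁ = 1/(μ₁−λ) = 1/(23.51−16.56) = 0.14388 hr
W₂ = 1/(μ₂−λ) = 1/(21.51−16.56) = 0.20202 hr
W_total = W₁ + W₂ = 0.14388 + 0.20202 = 0.34591 hr

Final: 0.34591 hr


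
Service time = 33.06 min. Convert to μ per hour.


μ = 1/(service time) in consistent units.
1 hour = 60 min, so μ = 60/33.06 = 1.8149 per hour

Final: 1.8149 /hr


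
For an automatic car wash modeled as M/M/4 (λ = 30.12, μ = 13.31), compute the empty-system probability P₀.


a = λ/μ = 30.12/13.31 = 2.2630; ρ = a/c = 0.5657
Σ_{k=0}^{3} a^k/k! (terms k=0..3) = 1.00000 + 2.26296 + 2.56049 + 1.93143 = 7.75489
Tail: a^4/(4!(1−ρ)) = 26.22453/(24·0.4343) = 2.51621
P₀ = 1/(7.75489 + 2.51621) = 1/10.27110 = 0.097361

Final: 0.097361


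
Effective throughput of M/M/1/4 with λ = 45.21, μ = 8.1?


ρ = 5.5815; P_K = (1−ρ)ρ^4/(1−ρ^5) = 0.820988
λ_eff = λ(1 − P_K) = 45.21·(1 − 0.820988) = 45.21·0.179012 = 8.0931 /hr

Final: 8.0931 /hr


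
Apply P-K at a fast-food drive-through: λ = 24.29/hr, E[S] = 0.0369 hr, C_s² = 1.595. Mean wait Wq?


ρ = λ·E[S] = 24.29·0.0369 = 0.8963
E[S²] = E[S]²(1+C_s²) = 0.0369²·(1+1.595) = 0.003533
Wq = λ·E[S²]/(2(1−ρ)) = 24.29·0.003533/(2·0.1037) = 0.41382 hr

Final: 0.41382 hr


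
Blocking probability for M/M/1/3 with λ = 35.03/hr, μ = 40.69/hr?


ρ = λ/μ = 35.03/40.69 = 0.8609
P_K = (1−ρ)ρ^K/(1−ρ^(K+1)) = (0.1391·0.638054)/(1 − 0.549300)
= 0.088754/0.450700 = 0.196924

Final: 0.196924


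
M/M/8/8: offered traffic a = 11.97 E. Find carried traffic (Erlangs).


B(8,11.97) = 0.421521 (Erlang-B)
Carried load = a(1 − B) = 11.97·(1 − 0.421521) = 11.97·0.578479 = 6.9244 E

Final: 6.9244 Erlangs


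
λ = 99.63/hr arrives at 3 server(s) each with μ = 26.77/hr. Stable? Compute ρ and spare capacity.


Total capacity cμ = 3·26.77 = 80.31/hr
ρ = λ/(cμ) = 99.63/80.31 = 1.2406
Stable ⇔ ρ < 1: NO
Spare capacity = cμ − λ = 80.31 − 99.63 = -19.32/hr

Final: ρ = 1.2406; unstable; margin = -19.32/hr


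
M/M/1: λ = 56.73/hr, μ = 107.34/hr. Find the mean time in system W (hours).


W = 1/(μ−λ) = 1/(107.34 − 56.73) = 1/50.61 = 0.01976 hr

Final: 0.01976 hr


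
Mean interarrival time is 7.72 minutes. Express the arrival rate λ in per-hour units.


λ = 1/(interarrival time) in consistent units.
1 hour = 60 min, so λ = 60/7.72 = 7.7720 per hour

Final: 7.7720 /hr


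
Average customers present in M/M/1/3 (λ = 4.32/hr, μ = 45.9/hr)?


ρ = 4.32/45.9 = 0.09412
L = ρ[1 − (K+1)ρ^K + Kρ^(K+1)] / [(1−ρ)(1−ρ^(K+1))]
Numerator: 0.09412·(1 − 4·0.0008337 + 3·0.00007847) = 0.093826
Denominator: (0.9059)·(0.999922) = 0.905811
L = 0.093826/0.905811 = 0.1036

Final: 0.1036


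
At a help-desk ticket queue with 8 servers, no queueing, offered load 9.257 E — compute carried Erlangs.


B(8,9.257) = 0.302239 (Erlang-B)
Carried load = a(1 − B) = 9.257·(1 − 0.302239) = 9.257·0.697761 = 6.4592 E

Final: 6.4592 Erlangs


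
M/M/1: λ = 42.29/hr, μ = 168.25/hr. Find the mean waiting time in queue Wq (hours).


ρ = 42.29/168.25 = 0.2514
Wq = ρ/(μ−λ) = 0.2514/(168.25 − 42.29) = 0.2514/125.96 = 0.001995 hr

Final: 0.001995 hr


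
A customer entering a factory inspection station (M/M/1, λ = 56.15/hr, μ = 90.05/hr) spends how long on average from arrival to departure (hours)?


W = 1/(μ−λ) = 1/(90.05 − 56.15) = 1/33.90 = 0.02950 hr

Final: 0.02950 hr


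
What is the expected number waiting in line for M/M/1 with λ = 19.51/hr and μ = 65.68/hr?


ρ = 19.51/65.68 = 0.2970
Lq = ρ²/(1−ρ) = 0.08824/0.7030 = 0.1255

Final: 0.1255


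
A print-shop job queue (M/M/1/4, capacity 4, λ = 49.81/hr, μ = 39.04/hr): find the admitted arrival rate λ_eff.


ρ = 1.2759; P_K = (1−ρ)ρ^4/(1−ρ^5) = 0.307036
λ_eff = λ(1 − P_K) = 49.81·(1 − 0.307036) = 49.81·0.692964 = 34.5165 /hr

Final: 34.5165 /hr


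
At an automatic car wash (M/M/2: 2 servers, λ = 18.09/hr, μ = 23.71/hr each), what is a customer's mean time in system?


a = 0.7630; ρ = 0.3815; P₀ = 0.447718
Lq = P₀·a^c·ρ/(c!(1−ρ)²) = 0.12995
Wq = Lq/λ = 0.12995/18.09 = 0.007183 hr
W = Wq + 1/μ = 0.007183 + 0.04218 = 0.04936 hr

Final: 0.04936 hr


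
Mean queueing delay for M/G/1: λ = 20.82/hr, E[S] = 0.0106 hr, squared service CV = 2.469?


ρ = λ·E[S] = 20.82·0.0106 = 0.2207
E[S²] = E[S]²(1+C_s²) = 0.0106²·(1+2.469) = 0.0003898
Wq = λ·E[S²]/(2(1−ρ)) = 20.82·0.0003898/(2·0.7793) = 0.005207 hr

Final: 0.005207 hr


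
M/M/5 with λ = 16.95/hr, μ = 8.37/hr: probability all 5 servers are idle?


a = λ/μ = 16.95/8.37 = 2.0251; ρ = a/c = 0.4050
Σ_{k=0}^{4} a^k/k! (terms k=0..4) = 1.00000 + 2.02509 + 2.05049 + 1.38414 + 0.70075 = 7.16048
Tail: a^5/(5!(1−ρ)) = 34.05816/(120·0.5950) = 0.47702
P₀ = 1/(7.16048 + 0.47702) = 1/7.63750 = 0.130933

Final: 0.130933


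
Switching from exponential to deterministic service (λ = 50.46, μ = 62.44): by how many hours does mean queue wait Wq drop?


ρ = 50.46/62.44 = 0.8081
Wq(M/M/1) = ρ/(μ−λ) = 0.8081/11.98 = 0.06746 hr
Wq(M/D/1) = ρ/(2(μ−λ)) = 0.03373 hr
Savings = 0.06746 − 0.03373 = 0.03373 hr

Final: 0.03373 hr


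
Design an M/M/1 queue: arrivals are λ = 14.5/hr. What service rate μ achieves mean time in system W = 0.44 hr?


W = 1/(μ−λ) ⇒ μ − λ = 1/W = 1/0.44 = 2.2727
μ = λ + 1/W = 14.5 + 2.2727 = 16.7727 per hr

Final: 16.7727 /hr


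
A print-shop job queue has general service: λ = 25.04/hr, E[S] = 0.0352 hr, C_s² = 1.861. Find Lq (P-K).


ρ = λ·E[S] = 25.04·0.0352 = 0.8814
Lq = ρ²(1+C_s²)/(2(1−ρ)) = 0.7769·(1+1.861)/(2·0.1186)
= 0.7769·2.8610/0.2372 = 9.37101

Final: 9.37101


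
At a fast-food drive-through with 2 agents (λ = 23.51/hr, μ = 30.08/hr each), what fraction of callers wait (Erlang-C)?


a = λ/μ = 0.7816; ρ = a/2 = 0.3908
P₀ = 0.438030 (from M/M/c formula)
C(c,a) = [a^c/(c!(1−ρ))]·P₀ = [0.61087/(2·0.6092)]·0.438030
= 0.50136·0.438030 = 0.219613

Final: 0.219613


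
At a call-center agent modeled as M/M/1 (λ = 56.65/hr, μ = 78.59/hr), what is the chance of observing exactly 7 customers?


ρ = 56.65/78.59 = 0.7208
P_n = (1−ρ)·ρ^n = (1 − 0.7208)·0.7208^7 = 0.2792·0.101118 = 0.028229

Final: 0.028229


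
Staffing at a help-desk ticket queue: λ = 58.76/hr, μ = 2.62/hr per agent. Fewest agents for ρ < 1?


Stability requires cμ > λ ⇔ c > λ/μ.
λ/μ = 58.76/2.62 = 22.4275
Minimum integer c = ⌊22.4275⌋ + 1 = 23
Check: 23·2.62 = 60.26 > 58.76, while 22·2.62 = 57.64 ≤ 58.76

Final: 23 servers


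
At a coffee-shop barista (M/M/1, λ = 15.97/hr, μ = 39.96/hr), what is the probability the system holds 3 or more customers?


ρ = 15.97/39.96 = 0.3996
P(N ≥ n) = ρ^n = 0.3996^3 = 0.063832

Final: 0.063832


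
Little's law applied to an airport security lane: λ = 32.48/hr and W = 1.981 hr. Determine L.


L = λW = 32.48·1.981 = 64.3429

Final: 64.3429


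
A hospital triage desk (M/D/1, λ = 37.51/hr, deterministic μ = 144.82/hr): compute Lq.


ρ = 37.51/144.82 = 0.2590
M/D/1: Lq = ρ²/(2(1−ρ)) = 0.06709/(2·0.7410) = 0.04527

Final: 0.04527


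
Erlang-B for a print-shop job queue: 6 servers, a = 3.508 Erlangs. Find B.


B(c,a) = (a^c/c!) / Σ_{k=0}^{c} a^k/k!
a^6/6! = 2.588362
Σ terms (k=0..6): 1.00000 + 3.50800 + 6.15303 + 7.19495 + 6.30997 + 4.42707 + 2.58836 = 31.181379
B = 2.588362/31.181379 = 0.083010

Final: 0.083010


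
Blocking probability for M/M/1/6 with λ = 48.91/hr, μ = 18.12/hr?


ρ = λ/μ = 48.91/18.12 = 2.6992
P_K = (1−ρ)ρ^K/(1−ρ^(K+1)) = (-1.6992·386.755784)/(1 − 1043.941798)
= -657.186014/-1042.941798 = 0.630127

Final: 0.630127


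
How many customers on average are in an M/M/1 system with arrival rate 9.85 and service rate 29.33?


ρ = λ/μ = 9.85/29.33 = 0.3358
L = ρ/(1−ρ) = 0.3358/(1 − 0.3358) = 0.3358/0.6642 = 0.5056

Final: 0.5056


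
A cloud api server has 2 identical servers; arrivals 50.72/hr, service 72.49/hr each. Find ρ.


ρ = λ/(cμ) = 50.72/(2·72.49) = 50.72/144.98 = 0.3498

Final: 0.3498


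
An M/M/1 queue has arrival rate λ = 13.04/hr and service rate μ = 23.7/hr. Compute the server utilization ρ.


ρ = λ/μ = 13.04/23.7 = 0.5502

Final: 0.5502


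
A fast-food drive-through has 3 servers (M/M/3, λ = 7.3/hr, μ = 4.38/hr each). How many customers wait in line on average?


a = λ/μ = 1.6667; ρ = a/3 = 0.5556
P₀ = 0.172662
Lq = P₀·a^c·ρ / (c!·(1−ρ)²) = 0.172662·4.62963·0.5556/(6·0.19753)
= 0.37470

Final: 0.37470


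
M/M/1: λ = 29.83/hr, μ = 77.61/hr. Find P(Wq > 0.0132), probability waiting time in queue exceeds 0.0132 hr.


ρ = 29.83/77.61 = 0.3844
P(Wq > t) = ρ·e^{−(μ−λ)t} = 0.3844·e^{−0.6307}
= 0.3844·0.532221 = 0.204563

Final: 0.204563


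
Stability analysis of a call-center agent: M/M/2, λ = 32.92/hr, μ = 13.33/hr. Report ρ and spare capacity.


Total capacity cμ = 2·13.33 = 26.66/hr
ρ = λ/(cμ) = 32.92/26.66 = 1.2348
Stable ⇔ ρ < 1: NO
Spare capacity = cμ − λ = 26.66 − 32.92 = -6.26/hr

Final: ρ = 1.2348; unstable; margin = -6.26/hr


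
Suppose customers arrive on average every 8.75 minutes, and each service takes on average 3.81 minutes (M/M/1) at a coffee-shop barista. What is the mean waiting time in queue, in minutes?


λ = 60/8.75 = 6.8571 /hr
μ = 60/3.81 = 15.7480 /hr
ρ = λ/μ = 6.8571/15.7480 = 0.4354
Wq = ρ/(μ−λ) = 0.4354/(15.7480−6.8571) = 0.04897 hr
In minutes: 0.04897·60 = 2.938 min

Final: 2.938 min


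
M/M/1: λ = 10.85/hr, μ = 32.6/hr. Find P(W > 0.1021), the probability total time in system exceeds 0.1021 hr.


W ~ Exponential(μ−λ) for M/M/1.
μ − λ = 32.6 − 10.85 = 21.7500
P(W > t) = e^{−(μ−λ)t} = e^{−2.2207} = 0.108536

Final: 0.108536


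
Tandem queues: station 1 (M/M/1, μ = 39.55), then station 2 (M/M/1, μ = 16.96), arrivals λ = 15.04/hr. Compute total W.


Each node sees arrival rate λ = 15.04/hr (tandem ⇒ throughput preserved).
W₁ = 1/(μ₁−λ) = 1/(39.55−15.04) = 0.04080 hr
W₂ = 1/(μ₂−λ) = 1/(16.96−15.04) = 0.52083 hr
W_total = W₁ + W₂ = 0.04080 + 0.52083 = 0.56163 hr

Final: 0.56163 hr


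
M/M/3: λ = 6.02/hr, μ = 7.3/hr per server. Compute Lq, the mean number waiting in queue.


a = λ/μ = 0.8247; ρ = a/3 = 0.2749
P₀ = 0.435998
Lq = P₀·a^c·ρ / (c!·(1−ρ)²) = 0.435998·0.56082·0.2749/(6·0.52579)
= 0.02131

Final: 0.02131


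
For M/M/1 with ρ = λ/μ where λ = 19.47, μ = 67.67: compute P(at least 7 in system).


ρ = 19.47/67.67 = 0.2877
P(N ≥ n) = ρ^n = 0.2877^7 = 0.0001632

Final: 0.0001632


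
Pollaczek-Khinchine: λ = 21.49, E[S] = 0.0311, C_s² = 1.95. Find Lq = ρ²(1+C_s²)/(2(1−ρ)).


ρ = λ·E[S] = 21.49·0.0311 = 0.6683
Lq = ρ²(1+C_s²)/(2(1−ρ)) = 0.4467·(1+1.95)/(2·0.3317)
= 0.4467·2.9500/0.6633 = 1.98651

Final: 1.98651


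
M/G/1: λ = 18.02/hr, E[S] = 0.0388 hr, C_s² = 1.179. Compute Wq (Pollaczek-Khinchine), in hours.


ρ = λ·E[S] = 18.02·0.0388 = 0.6992
E[S²] = E[S]²(1+C_s²) = 0.0388²·(1+1.179) = 0.003280
Wq = λ·E[S²]/(2(1−ρ)) = 18.02·0.003280/(2·0.3008) = 0.09825 hr

Final: 0.09825 hr


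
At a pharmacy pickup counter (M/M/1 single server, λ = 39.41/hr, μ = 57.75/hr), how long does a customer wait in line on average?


ρ = 39.41/57.75 = 0.6824
Wq = ρ/(μ−λ) = 0.6824/(57.75 − 39.41) = 0.6824/18.34 = 0.03721 hr

Final: 0.03721 hr


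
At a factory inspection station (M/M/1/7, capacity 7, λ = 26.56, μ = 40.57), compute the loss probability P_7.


ρ = λ/μ = 26.56/40.57 = 0.6547
P_K = (1−ρ)ρ^K/(1−ρ^(K+1)) = (0.3453·0.051542)/(1 − 0.033743)
= 0.017799/0.966257 = 0.018421

Final: 0.018421


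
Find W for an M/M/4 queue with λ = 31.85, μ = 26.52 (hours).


a = 1.2010; ρ = 0.3002; P₀ = 0.299873
Lq = P₀·a^c·ρ/(c!(1−ρ)²) = 0.01594
Wq = Lq/λ = 0.01594/31.85 = 0.0005004 hr
W = Wq + 1/μ = 0.0005004 + 0.03771 = 0.03821 hr

Final: 0.03821 hr


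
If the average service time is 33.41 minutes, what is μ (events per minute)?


μ = 1/(service time) in consistent units.
1 minute = 1 min, so μ = 1/33.41 = 0.02993 per minute

Final: 0.02993 /min


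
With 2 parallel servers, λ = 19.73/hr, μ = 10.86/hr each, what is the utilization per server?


ρ = λ/(cμ) = 19.73/(2·10.86) = 19.73/21.72 = 0.9084

Final: 0.9084


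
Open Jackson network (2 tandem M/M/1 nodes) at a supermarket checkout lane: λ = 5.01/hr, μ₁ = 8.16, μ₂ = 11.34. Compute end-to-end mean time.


Each node sees arrival rate λ = 5.01/hr (tandem ⇒ throughput preserved).
W₁ = 1/(μ₁−λ) = 1/(8.16−5.01) = 0.31746 hr
W₂ = 1/(μ₂−λ) = 1/(11.34−5.01) = 0.15798 hr
W_total = W₁ + W₂ = 0.31746 + 0.15798 = 0.47544 hr

Final: 0.47544 hr


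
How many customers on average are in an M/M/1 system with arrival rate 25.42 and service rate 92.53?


ρ = λ/μ = 25.42/92.53 = 0.2747
L = ρ/(1−ρ) = 0.2747/(1 − 0.2747) = 0.2747/0.7253 = 0.3788

Final: 0.3788


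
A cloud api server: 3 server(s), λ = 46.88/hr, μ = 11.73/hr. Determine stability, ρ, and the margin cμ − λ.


Total capacity cμ = 3·11.73 = 35.19/hr
ρ = λ/(cμ) = 46.88/35.19 = 1.3322
Stable ⇔ ρ < 1: NO
Spare capacity = cμ − λ = 35.19 − 46.88 = -11.69/hr

Final: ρ = 1.3322; unstable; margin = -11.69/hr


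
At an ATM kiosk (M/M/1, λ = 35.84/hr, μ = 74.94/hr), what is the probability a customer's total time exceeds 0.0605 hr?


W ~ Exponential(μ−λ) for M/M/1.
μ − λ = 74.94 − 35.84 = 39.1000
P(W > t) = e^{−(μ−λ)t} = e^{−2.3655} = 0.093898

Final: 0.093898


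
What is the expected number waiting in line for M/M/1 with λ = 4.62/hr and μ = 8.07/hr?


ρ = 4.62/8.07 = 0.5725
Lq = ρ²/(1−ρ) = 0.3277/0.4275 = 0.7666

Final: 0.7666


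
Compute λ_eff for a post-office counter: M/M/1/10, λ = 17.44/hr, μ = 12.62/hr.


ρ = 1.3819; P_K = (1−ρ)ρ^10/(1−ρ^11) = 0.284480
λ_eff = λ(1 − P_K) = 17.44·(1 − 0.284480) = 17.44·0.715520 = 12.4787 /hr

Final: 12.4787 /hr


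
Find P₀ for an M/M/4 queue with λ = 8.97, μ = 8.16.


a = λ/μ = 8.97/8.16 = 1.0993; ρ = a/c = 0.2748
Σ_{k=0}^{3} a^k/k! (terms k=0..3) = 1.00000 + 1.09926 + 0.60419 + 0.22139 = 2.92484
Tail: a^4/(4!(1−ρ)) = 1.46019/(24·0.7252) = 0.08390
P₀ = 1/(2.92484 + 0.08390) = 1/3.00874 = 0.332365

Final: 0.332365


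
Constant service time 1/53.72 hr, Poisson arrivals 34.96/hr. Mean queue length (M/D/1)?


ρ = 34.96/53.72 = 0.6508
M/D/1: Lq = ρ²/(2(1−ρ)) = 0.4235/(2·0.3492) = 0.60638

Final: 0.60638


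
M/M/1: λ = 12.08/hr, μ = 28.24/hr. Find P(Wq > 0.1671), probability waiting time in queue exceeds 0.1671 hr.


ρ = 12.08/28.24 = 0.4278
P(Wq > t) = ρ·e^{−(μ−λ)t} = 0.4278·e^{−2.7003}
= 0.4278·0.067183 = 0.028738

Final: 0.028738


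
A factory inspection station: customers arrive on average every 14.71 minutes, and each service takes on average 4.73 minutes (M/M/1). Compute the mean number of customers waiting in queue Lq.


λ = 60/14.71 = 4.0789 /hr
μ = 60/4.73 = 12.6850 /hr
ρ = λ/μ = 4.0789/12.6850 = 0.3215
Lq = ρ²/(1−ρ) = 0.1034/0.6785 = 0.1524

Final: 0.1524


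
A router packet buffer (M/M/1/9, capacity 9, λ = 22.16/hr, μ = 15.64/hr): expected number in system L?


ρ = 22.16/15.64 = 1.4169
L = ρ[1 − (K+1)ρ^K + Kρ^(K+1)] / [(1−ρ)(1−ρ^(K+1))]
Numerator: 1.4169·(1 − 10·23.014263 + 9·32.608444) = 91.152648
Denominator: (-0.4169)·(-31.608444) = 13.176922
L = 91.152648/13.176922 = 6.9176

Final: 6.9176


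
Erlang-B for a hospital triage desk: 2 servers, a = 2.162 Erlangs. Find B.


B(c,a) = (a^c/c!) / Σ_{k=0}^{c} a^k/k!
a^2/2! = 2.337122
Σ terms (k=0..2): 1.00000 + 2.16200 + 2.33712 = 5.499122
B = 2.337122/5.499122 = 0.424999

Final: 0.424999


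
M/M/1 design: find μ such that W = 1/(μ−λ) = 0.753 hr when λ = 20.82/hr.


W = 1/(μ−λ) ⇒ μ − λ = 1/W = 1/0.753 = 1.3280
μ = λ + 1/W = 20.82 + 1.3280 = 22.1480 per hr

Final: 22.1480 /hr


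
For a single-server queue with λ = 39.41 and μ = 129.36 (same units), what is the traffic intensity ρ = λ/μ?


ρ = λ/μ = 39.41/129.36 = 0.3047

Final: 0.3047


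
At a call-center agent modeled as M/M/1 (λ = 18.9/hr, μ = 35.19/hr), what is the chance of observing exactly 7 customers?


ρ = 18.9/35.19 = 0.5371
P_n = (1−ρ)·ρ^n = (1 − 0.5371)·0.5371^7 = 0.4629·0.012891 = 0.005968

Final: 0.005968


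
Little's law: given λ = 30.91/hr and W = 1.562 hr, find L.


L = λW = 30.91·1.562 = 48.2814

Final: 48.2814


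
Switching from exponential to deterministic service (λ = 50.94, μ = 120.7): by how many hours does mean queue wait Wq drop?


ρ = 50.94/120.7 = 0.4220
Wq(M/M/1) = ρ/(μ−λ) = 0.4220/69.76 = 0.006050 hr
Wq(M/D/1) = ρ/(2(μ−λ)) = 0.003025 hr
Savings = 0.006050 − 0.003025 = 0.003025 hr

Final: 0.003025 hr


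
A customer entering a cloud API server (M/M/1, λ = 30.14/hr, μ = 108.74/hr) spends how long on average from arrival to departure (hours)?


W = 1/(μ−λ) = 1/(108.74 − 30.14) = 1/78.60 = 0.01272 hr

Final: 0.01272 hr


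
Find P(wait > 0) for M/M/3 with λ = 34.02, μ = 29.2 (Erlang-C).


a = λ/μ = 1.1651; ρ = a/3 = 0.3884
P₀ = 0.305373 (from M/M/c formula)
C(c,a) = [a^c/(c!(1−ρ))]·P₀ = [1.58145/(6·0.6116)]·0.305373
= 0.43093·0.305373 = 0.131594

Final: 0.131594


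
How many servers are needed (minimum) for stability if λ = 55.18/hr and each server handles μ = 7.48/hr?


Stability requires cμ > λ ⇔ c > λ/μ.
λ/μ = 55.18/7.48 = 7.3770
Minimum integer c = ⌊7.3770⌋ + 1 = 8
Check: 8·7.48 = 59.84 > 55.18, while 7·7.48 = 52.36 ≤ 55.18

Final: 8 servers


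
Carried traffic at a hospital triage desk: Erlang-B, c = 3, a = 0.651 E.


B(3,0.651) = 0.024089 (Erlang-B)
Carried load = a(1 − B) = 0.651·(1 − 0.024089) = 0.651·0.975911 = 0.6353 E

Final: 0.6353 Erlangs


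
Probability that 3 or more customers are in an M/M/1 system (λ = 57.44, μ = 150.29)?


ρ = 57.44/150.29 = 0.3822
P(N ≥ n) = ρ^n = 0.3822^3 = 0.055828

Final: 0.055828


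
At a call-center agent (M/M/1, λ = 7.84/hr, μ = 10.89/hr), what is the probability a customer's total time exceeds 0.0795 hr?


W ~ Exponential(μ−λ) for M/M/1.
μ − λ = 10.89 − 7.84 = 3.0500
P(W > t) = e^{−(μ−λ)t} = e^{−0.2425} = 0.784683

Final: 0.784683


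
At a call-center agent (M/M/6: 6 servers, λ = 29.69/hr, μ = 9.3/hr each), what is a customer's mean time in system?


a = 3.1925; ρ = 0.5321; P₀ = 0.040088
Lq = P₀·a^c·ρ/(c!(1−ρ)²) = 0.14324
Wq = Lq/λ = 0.14324/29.69 = 0.004825 hr
W = Wq + 1/μ = 0.004825 + 0.10753 = 0.11235 hr

Final: 0.11235 hr


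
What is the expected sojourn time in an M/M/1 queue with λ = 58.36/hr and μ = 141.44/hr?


W = 1/(μ−λ) = 1/(141.44 − 58.36) = 1/83.08 = 0.01204 hr

Final: 0.01204 hr


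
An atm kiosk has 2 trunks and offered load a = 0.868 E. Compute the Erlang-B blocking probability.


B(c,a) = (a^c/c!) / Σ_{k=0}^{c} a^k/k!
a^2/2! = 0.376712
Σ terms (k=0..2): 1.00000 + 0.86800 + 0.37671 = 2.244712
B = 0.376712/2.244712 = 0.167822

Final: 0.167822


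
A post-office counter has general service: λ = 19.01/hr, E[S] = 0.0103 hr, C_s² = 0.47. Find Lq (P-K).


ρ = λ·E[S] = 19.01·0.0103 = 0.1958
Lq = ρ²(1+C_s²)/(2(1−ρ)) = 0.03834·(1+0.47)/(2·0.8042)
= 0.03834·1.4700/1.6084 = 0.03504

Final: 0.03504


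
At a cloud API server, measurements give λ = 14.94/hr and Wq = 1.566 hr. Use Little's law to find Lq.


Lq = λWq = 14.94·1.566 = 23.3960

Final: 23.3960


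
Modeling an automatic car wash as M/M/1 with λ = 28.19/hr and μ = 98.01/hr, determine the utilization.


ρ = λ/μ = 28.19/98.01 = 0.2876

Final: 0.2876


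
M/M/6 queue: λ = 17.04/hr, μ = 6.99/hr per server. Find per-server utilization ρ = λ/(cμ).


ρ = λ/(cμ) = 17.04/(6·6.99) = 17.04/41.94 = 0.4063

Final: 0.4063


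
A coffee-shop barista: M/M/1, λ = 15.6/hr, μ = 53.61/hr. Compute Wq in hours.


ρ = 15.6/53.61 = 0.2910
Wq = ρ/(μ−λ) = 0.2910/(53.61 − 15.6) = 0.2910/38.01 = 0.007656 hr

Final: 0.007656 hr


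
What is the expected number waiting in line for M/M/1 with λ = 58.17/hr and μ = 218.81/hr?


ρ = 58.17/218.81 = 0.2658
Lq = ρ²/(1−ρ) = 0.07067/0.7342 = 0.09627

Final: 0.09627


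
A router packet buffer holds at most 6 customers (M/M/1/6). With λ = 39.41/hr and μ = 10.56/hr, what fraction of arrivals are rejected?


ρ = λ/μ = 39.41/10.56 = 3.7320
P_K = (1−ρ)ρ^K/(1−ρ^(K+1)) = (-2.7320·2701.811837)/(1 − 10083.182243)
= -7381.370406/-10082.182243 = 0.732120

Final: 0.732120


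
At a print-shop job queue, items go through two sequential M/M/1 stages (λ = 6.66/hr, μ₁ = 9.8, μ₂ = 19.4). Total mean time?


Each node sees arrival rate λ = 6.66/hr (tandem ⇒ throughput preserved).
W₁ = 1/(μ₁−λ) = 1/(9.8−6.66) = 0.31847 hr
W₂ = 1/(μ₂−λ) = 1/(19.4−6.66) = 0.07849 hr
W_total = W₁ + W₂ = 0.31847 + 0.07849 = 0.39696 hr

Final: 0.39696 hr


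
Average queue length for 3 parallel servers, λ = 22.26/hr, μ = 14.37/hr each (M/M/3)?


a = λ/μ = 1.5491; ρ = a/3 = 0.5164
P₀ = 0.198816
Lq = P₀·a^c·ρ / (c!·(1−ρ)²) = 0.198816·3.71711·0.5164/(6·0.23391)
= 0.27189

Final: 0.27189


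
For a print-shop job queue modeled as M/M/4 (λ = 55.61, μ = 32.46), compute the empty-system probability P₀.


a = λ/μ = 55.61/32.46 = 1.7132; ρ = a/c = 0.4283
Σ_{k=0}^{3} a^k/k! (terms k=0..3) = 1.00000 + 1.71319 + 1.46750 + 0.83803 = 5.01872
Tail: a^4/(4!(1−ρ)) = 8.61425/(24·0.5717) = 0.62782
P₀ = 1/(5.01872 + 0.62782) = 1/5.64654 = 0.177100

Final: 0.177100


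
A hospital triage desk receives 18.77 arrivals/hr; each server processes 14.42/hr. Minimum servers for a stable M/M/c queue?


Stability requires cμ > λ ⇔ c > λ/μ.
λ/μ = 18.77/14.42 = 1.3017
Minimum integer c = ⌊1.3017⌋ + 1 = 2
Check: 2·14.42 = 28.84 > 18.77, while 1·14.42 = 14.42 ≤ 18.77

Final: 2 servers


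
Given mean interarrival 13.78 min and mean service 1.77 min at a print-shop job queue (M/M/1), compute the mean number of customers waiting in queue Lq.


λ = 60/13.78 = 4.3541 /hr
μ = 60/1.77 = 33.8983 /hr
ρ = λ/μ = 4.3541/33.8983 = 0.1284
Lq = ρ²/(1−ρ) = 0.01650/0.8716 = 0.01893

Final: 0.01893


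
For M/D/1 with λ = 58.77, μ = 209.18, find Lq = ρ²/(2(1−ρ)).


ρ = 58.77/209.18 = 0.2810
M/D/1: Lq = ρ²/(2(1−ρ)) = 0.07894/(2·0.7190) = 0.05489

Final: 0.05489


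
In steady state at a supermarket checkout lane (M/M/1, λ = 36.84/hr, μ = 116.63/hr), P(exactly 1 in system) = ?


ρ = 36.84/116.63 = 0.3159
P_n = (1−ρ)·ρ^n = (1 − 0.3159)·0.3159^1 = 0.6841·0.315871 = 0.216096

Final: 0.216096


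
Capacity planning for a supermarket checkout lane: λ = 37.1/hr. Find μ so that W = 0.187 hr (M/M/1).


W = 1/(μ−λ) ⇒ μ − λ = 1/W = 1/0.187 = 5.3476
μ = λ + 1/W = 37.1 + 5.3476 = 42.4476 per hr

Final: 42.4476 /hr


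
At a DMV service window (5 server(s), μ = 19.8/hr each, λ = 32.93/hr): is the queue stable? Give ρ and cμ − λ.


Total capacity cμ = 5·19.8 = 99.00/hr
ρ = λ/(cμ) = 32.93/99.00 = 0.3326
Stable ⇔ ρ < 1: YES
Spare capacity = cμ − λ = 99.00 − 32.93 = 66.07/hr

Final: ρ = 0.3326; stable; margin = 66.07/hr


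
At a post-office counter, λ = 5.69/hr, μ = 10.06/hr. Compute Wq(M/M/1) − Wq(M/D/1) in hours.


ρ = 5.69/10.06 = 0.5656
Wq(M/M/1) = ρ/(μ−λ) = 0.5656/4.37 = 0.12943 hr
Wq(M/D/1) = ρ/(2(μ−λ)) = 0.06471 hr
Savings = 0.12943 − 0.06471 = 0.06471 hr

Final: 0.06471 hr


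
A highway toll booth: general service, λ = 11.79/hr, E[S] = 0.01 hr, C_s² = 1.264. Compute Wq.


ρ = λ·E[S] = 11.79·0.01 = 0.1179
E[S²] = E[S]²(1+C_s²) = 0.01²·(1+1.264) = 0.0002264
Wq = λ·E[S²]/(2(1−ρ)) = 11.79·0.0002264/(2·0.8821) = 0.001513 hr

Final: 0.001513 hr


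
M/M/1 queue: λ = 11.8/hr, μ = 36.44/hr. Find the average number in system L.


ρ = λ/μ = 11.8/36.44 = 0.3238
L = ρ/(1−ρ) = 0.3238/(1 − 0.3238) = 0.3238/0.6762 = 0.4789

Final: 0.4789


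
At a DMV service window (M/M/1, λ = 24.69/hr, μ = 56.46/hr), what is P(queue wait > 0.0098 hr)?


ρ = 24.69/56.46 = 0.4373
P(Wq > t) = ρ·e^{−(μ−λ)t} = 0.4373·e^{−0.3113}
= 0.4373·0.732460 = 0.320305

Final: 0.320305


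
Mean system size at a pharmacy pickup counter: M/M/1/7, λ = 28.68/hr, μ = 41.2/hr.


ρ = 28.68/41.2 = 0.6961
L = ρ[1 − (K+1)ρ^K + Kρ^(K+1)] / [(1−ρ)(1−ρ^(K+1))]
Numerator: 0.6961·(1 − 8·0.079209 + 7·0.055139) = 0.523688
Denominator: (0.3039)·(0.944861) = 0.287128
L = 0.523688/0.287128 = 1.8239

Final: 1.8239


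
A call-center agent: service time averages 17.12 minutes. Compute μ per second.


μ = 1/(service time) in consistent units.
1 second = 0.0166667 min, so μ = 0.0166667/17.12 = 0.0009735 per second

Final: 0.0009735 /sec


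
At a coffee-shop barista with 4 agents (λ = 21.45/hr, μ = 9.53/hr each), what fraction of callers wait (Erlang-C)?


a = λ/μ = 2.2508; ρ = a/4 = 0.5627
P₀ = 0.098721 (from M/M/c formula)
C(c,a) = [a^c/(c!(1−ρ))]·P₀ = [25.66478/(24·0.4373)]·0.098721
= 2.44536·0.098721 = 0.241408

Final: 0.241408


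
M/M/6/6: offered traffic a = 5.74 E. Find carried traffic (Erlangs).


B(6,5.74) = 0.246447 (Erlang-B)
Carried load = a(1 − B) = 5.74·(1 − 0.246447) = 5.74·0.753553 = 4.3254 E

Final: 4.3254 Erlangs


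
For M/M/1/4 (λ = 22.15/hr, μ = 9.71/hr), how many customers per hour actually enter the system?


ρ = 2.2812; P_K = (1−ρ)ρ^4/(1−ρ^5) = 0.570867
λ_eff = λ(1 − P_K) = 22.15·(1 − 0.570867) = 22.15·0.429133 = 9.5053 /hr

Final: 9.5053 /hr


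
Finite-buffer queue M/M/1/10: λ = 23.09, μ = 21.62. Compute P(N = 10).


ρ = λ/μ = 23.09/21.62 = 1.0680
P_K = (1−ρ)ρ^K/(1−ρ^(K+1)) = (-0.06799·1.930556)/(1 − 2.061820)
= -0.131264/-1.061820 = 0.123621

Final: 0.123621


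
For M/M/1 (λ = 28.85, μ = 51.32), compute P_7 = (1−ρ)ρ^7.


ρ = 28.85/51.32 = 0.5622
P_n = (1−ρ)·ρ^n = (1 − 0.5622)·0.5622^7 = 0.4378·0.017742 = 0.007768

Final: 0.007768


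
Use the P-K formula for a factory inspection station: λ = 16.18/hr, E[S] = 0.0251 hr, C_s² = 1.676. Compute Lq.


ρ = λ·E[S] = 16.18·0.0251 = 0.4061
Lq = ρ²(1+C_s²)/(2(1−ρ)) = 0.1649·(1+1.676)/(2·0.5939)
= 0.1649·2.6760/1.1878 = 0.37159

Final: 0.37159


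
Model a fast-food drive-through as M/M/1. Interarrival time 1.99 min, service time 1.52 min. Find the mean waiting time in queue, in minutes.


λ = 60/1.99 = 30.1508 /hr
μ = 60/1.52 = 39.4737 /hr
ρ = λ/μ = 30.1508/39.4737 = 0.7638
Wq = ρ/(μ−λ) = 0.7638/(39.4737−30.1508) = 0.08193 hr
In minutes: 0.08193·60 = 4.916 min

Final: 4.916 min


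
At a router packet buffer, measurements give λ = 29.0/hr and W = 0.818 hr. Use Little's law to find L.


L = λW = 29.0·0.818 = 23.7220

Final: 23.7220


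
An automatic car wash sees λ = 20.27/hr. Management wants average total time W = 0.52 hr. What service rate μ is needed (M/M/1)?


W = 1/(μ−λ) ⇒ μ − λ = 1/W = 1/0.52 = 1.9231
μ = λ + 1/W = 20.27 + 1.9231 = 22.1931 per hr

Final: 22.1931 /hr
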